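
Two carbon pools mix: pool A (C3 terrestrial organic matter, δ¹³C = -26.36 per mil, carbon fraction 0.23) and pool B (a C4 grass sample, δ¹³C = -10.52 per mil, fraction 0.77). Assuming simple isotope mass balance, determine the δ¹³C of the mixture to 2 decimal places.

δ_mix = f_A·δ_A + f_B·δ_B
δ_mix = 0.23 × (-26.36) + 0.77 × (-10.52)
δ_mix = -6.063 + -8.100 = -14.163 per mil

-14.16 per mil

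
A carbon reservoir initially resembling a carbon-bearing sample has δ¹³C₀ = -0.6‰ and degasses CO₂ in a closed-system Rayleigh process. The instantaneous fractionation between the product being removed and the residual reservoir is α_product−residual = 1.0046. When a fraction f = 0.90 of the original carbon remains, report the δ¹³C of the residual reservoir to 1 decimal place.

-1.1‰

Rayleigh residual: δ_res = (δ₀ + 1000)·f^(α−1) − 1000
α − 1 = 0.00460
f^(α−1) = 0.90^(0.00460) = 0.999515
δ_res = (-0.6 + 1000) × 0.999515 − 1000 = 998.916 − 1000 = -1.08‰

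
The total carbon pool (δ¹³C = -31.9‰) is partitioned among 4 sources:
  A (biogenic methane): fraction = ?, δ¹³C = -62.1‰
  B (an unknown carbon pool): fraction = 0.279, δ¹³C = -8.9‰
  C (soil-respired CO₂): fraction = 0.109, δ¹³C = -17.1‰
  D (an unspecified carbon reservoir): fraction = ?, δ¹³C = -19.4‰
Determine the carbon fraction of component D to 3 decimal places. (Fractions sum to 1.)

0.245

Let f_D and f_A be the unknown fractions; fractions sum to 1 so f_D + f_A = 0.612.
Mass balance: Σ fᵢ·δᵢ = δ_bulk ⇒ f_D·(-19.4) + f_A·(-62.1) = -31.9 − (-4.347) = -27.553
Substitute f_A = 0.612 − f_D:
f_D·(-19.4 − -62.1) = -27.553 − 0.612×(-62.1) = 10.452
f_D = 10.452 / 42.7 = 0.2448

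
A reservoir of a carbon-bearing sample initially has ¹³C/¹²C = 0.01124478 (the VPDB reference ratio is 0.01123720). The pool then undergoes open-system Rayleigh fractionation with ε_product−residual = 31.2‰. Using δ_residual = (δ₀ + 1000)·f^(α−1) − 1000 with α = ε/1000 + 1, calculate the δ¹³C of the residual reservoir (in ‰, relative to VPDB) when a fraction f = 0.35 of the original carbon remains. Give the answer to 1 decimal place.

-31.6‰

δ₀ = (0.01124478/0.01123720 − 1)×1000 = (1.000675 − 1)×1000 = 0.675‰
α − 1 = ε/1000 = 0.0312
f^(α−1) = 0.35^(0.0312) = 0.967776
δ_res = (0.675 + 1000) × 0.967776 − 1000 = 968.429 − 1000 = -31.57‰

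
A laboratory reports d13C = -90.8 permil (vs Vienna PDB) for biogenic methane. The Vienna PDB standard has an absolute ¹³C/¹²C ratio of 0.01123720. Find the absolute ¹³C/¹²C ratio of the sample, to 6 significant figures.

0.0102169

R_sample = R_standard × (d13C/1000 + 1)
R_sample = 0.01123720 × (-90.8/1000 + 1) = 0.01123720 × 0.909200
R_sample = 0.0102169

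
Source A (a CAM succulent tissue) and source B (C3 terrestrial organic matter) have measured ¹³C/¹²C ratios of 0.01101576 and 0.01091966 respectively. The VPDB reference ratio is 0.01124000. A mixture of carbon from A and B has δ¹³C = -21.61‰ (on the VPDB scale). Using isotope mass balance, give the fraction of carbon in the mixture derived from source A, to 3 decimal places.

0.806

δ_A = (0.01101576/0.01124000 − 1)×1000 = (0.980050 − 1)×1000 = -19.950‰
δ_B = (0.01091966/0.01124000 − 1)×1000 = (0.971500 − 1)×1000 = -28.500‰
f_A = (δ_mix − δ_B)/(δ_A − δ_B) = (-21.61 − (-28.500))/(-19.950 − (-28.500))
f_A = 6.890 / 8.550 = 0.8059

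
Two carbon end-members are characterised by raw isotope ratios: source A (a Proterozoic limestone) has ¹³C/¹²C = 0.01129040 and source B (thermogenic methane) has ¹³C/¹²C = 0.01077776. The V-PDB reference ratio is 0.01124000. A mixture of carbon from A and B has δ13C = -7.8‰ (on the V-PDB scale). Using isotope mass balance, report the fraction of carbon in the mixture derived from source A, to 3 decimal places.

δ_A = (0.01129040/0.01124000 − 1)×1000 = (1.004484 − 1)×1000 = 4.484‰
δ_B = (0.01077776/0.01124000 − 1)×1000 = (0.958875 − 1)×1000 = -41.125‰
f_A = (δ_mix − δ_B)/(δ_A − δ_B) = (-7.8 − (-41.125))/(4.484 − (-41.125))
f_A = 33.325 / 45.609 = 0.7307

0.731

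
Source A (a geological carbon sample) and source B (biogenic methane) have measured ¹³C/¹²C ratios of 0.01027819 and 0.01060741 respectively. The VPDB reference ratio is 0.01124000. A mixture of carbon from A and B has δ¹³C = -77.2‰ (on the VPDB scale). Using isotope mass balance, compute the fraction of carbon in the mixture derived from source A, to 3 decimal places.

0.714

δ_A = (0.01027819/0.01124000 − 1)×1000 = (0.914430 − 1)×1000 = -85.570‰
δ_B = (0.01060741/0.01124000 − 1)×1000 = (0.943720 − 1)×1000 = -56.280‰
f_A = (δ_mix − δ_B)/(δ_A − δ_B) = (-77.2 − (-56.280))/(-85.570 − (-56.280))
f_A = -20.920 / -29.290 = 0.7142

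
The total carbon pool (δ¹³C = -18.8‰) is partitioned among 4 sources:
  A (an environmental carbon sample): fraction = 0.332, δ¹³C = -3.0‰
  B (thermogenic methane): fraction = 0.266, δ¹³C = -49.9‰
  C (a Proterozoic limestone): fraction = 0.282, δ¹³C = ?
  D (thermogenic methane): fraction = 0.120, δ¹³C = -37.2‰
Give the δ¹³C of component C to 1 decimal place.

Isotope mass balance: δ_bulk = Σ fᵢ·δᵢ.
-18.8 = 0.332×(-3.0) + 0.266×(-49.9) + 0.282×δ_C + 0.120×(-37.2)
0.282·δ_C = -18.8 − (-18.733) = -0.067
δ_C = -0.067 / 0.282 = -0.24‰

-0.2‰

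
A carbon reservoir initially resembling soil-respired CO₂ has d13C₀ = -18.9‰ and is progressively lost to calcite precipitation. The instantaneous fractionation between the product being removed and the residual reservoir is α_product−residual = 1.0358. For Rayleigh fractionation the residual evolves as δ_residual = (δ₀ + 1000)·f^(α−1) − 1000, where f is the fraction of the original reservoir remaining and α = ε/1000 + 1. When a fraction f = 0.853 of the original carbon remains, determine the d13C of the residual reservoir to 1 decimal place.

Rayleigh residual: δ_res = (δ₀ + 1000)·f^(α−1) − 1000
α − 1 = 0.03580
f^(α−1) = 0.853^(0.03580) = 0.994324
δ_res = (-18.9 + 1000) × 0.994324 − 1000 = 975.531 − 1000 = -24.47‰

-24.5‰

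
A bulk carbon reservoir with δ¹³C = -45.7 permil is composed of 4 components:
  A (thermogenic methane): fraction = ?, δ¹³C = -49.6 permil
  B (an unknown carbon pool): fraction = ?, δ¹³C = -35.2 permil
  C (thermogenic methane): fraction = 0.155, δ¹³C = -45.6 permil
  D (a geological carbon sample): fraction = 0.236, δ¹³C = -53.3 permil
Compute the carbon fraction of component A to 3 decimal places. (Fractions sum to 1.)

Let f_A and f_B be the unknown fractions; fractions sum to 1 so f_A + f_B = 0.609.
Mass balance: Σ fᵢ·δᵢ = δ_bulk ⇒ f_A·(-49.6) + f_B·(-35.2) = -45.7 − (-19.647) = -26.053
Substitute f_B = 0.609 − f_A:
f_A·(-49.6 − -35.2) = -26.053 − 0.609×(-35.2) = -4.616
f_A = -4.616 / -14.4 = 0.3206

0.321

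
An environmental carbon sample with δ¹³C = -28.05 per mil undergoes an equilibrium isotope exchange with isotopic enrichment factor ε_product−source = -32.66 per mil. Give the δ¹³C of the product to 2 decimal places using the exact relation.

-59.79 per mil

To first order, δ_product ≈ δ_source + ε = -60.71 per mil.
Exactly, δ_product = (δ_source + 1000)·(ε/1000 + 1) − 1000.
δ_product = (-28.05 + 1000) × (-32.66/1000 + 1) − 1000
δ_product = -59.794 per mil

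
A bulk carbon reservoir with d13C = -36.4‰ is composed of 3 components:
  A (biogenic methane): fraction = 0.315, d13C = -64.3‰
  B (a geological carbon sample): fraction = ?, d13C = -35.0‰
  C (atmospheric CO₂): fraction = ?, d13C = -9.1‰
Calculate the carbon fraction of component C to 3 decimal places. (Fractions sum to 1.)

0.302

Let f_C and f_B be the unknown fractions; fractions sum to 1 so f_C + f_B = 0.685.
Mass balance: Σ fᵢ·δᵢ = δ_bulk ⇒ f_C·(-9.1) + f_B·(-35.0) = -36.4 − (-20.255) = -16.145
Substitute f_B = 0.685 − f_C:
f_C·(-9.1 − -35.0) = -16.145 − 0.685×(-35.0) = 7.830
f_C = 7.830 / 25.9 = 0.3023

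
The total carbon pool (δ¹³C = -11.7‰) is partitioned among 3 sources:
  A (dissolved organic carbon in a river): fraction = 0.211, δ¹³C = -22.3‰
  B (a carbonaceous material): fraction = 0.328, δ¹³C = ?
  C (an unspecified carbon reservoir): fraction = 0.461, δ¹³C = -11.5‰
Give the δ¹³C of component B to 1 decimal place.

-5.2‰

Isotope mass balance: δ_bulk = Σ fᵢ·δᵢ.
-11.7 = 0.211×(-22.3) + 0.328×δ_B + 0.461×(-11.5)
0.328·δ_B = -11.7 − (-10.007) = -1.693
δ_B = -1.693 / 0.328 = -5.16‰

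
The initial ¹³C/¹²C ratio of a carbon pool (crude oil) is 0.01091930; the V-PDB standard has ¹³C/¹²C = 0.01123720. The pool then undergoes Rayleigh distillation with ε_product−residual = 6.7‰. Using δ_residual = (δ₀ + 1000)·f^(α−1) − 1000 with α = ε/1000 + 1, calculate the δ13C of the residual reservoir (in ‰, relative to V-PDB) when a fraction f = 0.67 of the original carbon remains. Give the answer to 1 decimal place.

-30.9‰

δ₀ = (0.01091930/0.01123720 − 1)×1000 = (0.971710 − 1)×1000 = -28.290‰
α − 1 = ε/1000 = 0.0067
f^(α−1) = 0.67^(0.0067) = 0.997320
δ_res = (-28.290 + 1000) × 0.997320 − 1000 = 969.106 − 1000 = -30.89‰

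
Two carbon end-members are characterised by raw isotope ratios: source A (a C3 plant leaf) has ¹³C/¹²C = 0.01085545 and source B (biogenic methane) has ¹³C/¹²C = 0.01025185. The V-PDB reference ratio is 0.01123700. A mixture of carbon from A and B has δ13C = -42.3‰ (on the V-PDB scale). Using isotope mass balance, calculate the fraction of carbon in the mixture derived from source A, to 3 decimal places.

0.845

δ_A = (0.01085545/0.01123700 − 1)×1000 = (0.966045 − 1)×1000 = -33.955‰
δ_B = (0.01025185/0.01123700 − 1)×1000 = (0.912330 − 1)×1000 = -87.670‰
f_A = (δ_mix − δ_B)/(δ_A − δ_B) = (-42.3 − (-87.670))/(-33.955 − (-87.670))
f_A = 45.370 / 53.715 = 0.8446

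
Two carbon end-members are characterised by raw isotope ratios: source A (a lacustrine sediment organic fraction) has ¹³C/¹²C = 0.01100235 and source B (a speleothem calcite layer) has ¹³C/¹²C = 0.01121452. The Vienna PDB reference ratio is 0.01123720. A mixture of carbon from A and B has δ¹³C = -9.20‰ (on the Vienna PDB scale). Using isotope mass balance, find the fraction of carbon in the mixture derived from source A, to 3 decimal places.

δ_A = (0.01100235/0.01123720 − 1)×1000 = (0.979101 − 1)×1000 = -20.899‰
δ_B = (0.01121452/0.01123720 − 1)×1000 = (0.997982 − 1)×1000 = -2.018‰
f_A = (δ_mix − δ_B)/(δ_A − δ_B) = (-9.20 − (-2.018))/(-20.899 − (-2.018))
f_A = -7.182 / -18.881 = 0.3804

0.380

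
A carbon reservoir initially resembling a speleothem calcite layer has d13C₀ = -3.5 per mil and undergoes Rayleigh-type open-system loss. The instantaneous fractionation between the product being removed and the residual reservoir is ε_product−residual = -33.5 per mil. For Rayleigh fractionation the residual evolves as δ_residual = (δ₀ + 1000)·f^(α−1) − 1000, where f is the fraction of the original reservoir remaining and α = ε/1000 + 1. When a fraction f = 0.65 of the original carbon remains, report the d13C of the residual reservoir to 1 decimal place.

Rayleigh residual: δ_res = (δ₀ + 1000)·f^(α−1) − 1000
α = ε/1000 + 1 = 0.96650, so α − 1 = -0.03350
f^(α−1) = 0.65^(-0.03350) = 1.014536
δ_res = (-3.5 + 1000) × 1.014536 − 1000 = 1010.985 − 1000 = 10.98 per mil

11.0 per mil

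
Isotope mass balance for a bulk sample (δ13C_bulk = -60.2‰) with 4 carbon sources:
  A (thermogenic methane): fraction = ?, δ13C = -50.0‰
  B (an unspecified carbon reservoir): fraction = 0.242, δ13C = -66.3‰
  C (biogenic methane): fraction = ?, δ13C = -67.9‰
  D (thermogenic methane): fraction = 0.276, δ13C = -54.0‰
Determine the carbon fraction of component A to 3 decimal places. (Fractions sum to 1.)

Let f_A and f_C be the unknown fractions; fractions sum to 1 so f_A + f_C = 0.482.
Mass balance: Σ fᵢ·δᵢ = δ_bulk ⇒ f_A·(-50.0) + f_C·(-67.9) = -60.2 − (-30.949) = -29.251
Substitute f_C = 0.482 − f_A:
f_A·(-50.0 − -67.9) = -29.251 − 0.482×(-67.9) = 3.476
f_A = 3.476 / 17.9 = 0.1942

0.194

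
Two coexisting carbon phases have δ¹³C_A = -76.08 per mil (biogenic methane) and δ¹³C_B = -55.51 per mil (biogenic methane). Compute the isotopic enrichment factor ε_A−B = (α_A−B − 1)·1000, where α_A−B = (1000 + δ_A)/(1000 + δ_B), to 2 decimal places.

-21.78 per mil

α_A−B = (1000 + -76.08) / (1000 + -55.51) = 923.92 / 944.49 = 0.978221
ε_A−B = (0.978221 − 1) × 1000 = -21.779 per mil
(The approximation ε ≈ δ_A − δ_B would give -20.57 per mil.)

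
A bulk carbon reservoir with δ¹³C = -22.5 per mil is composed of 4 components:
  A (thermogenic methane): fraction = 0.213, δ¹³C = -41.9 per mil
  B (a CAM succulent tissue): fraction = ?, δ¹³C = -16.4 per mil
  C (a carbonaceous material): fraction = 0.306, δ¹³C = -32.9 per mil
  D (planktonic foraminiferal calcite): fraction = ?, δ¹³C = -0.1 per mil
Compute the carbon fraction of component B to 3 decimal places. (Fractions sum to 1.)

0.212

Let f_B and f_D be the unknown fractions; fractions sum to 1 so f_B + f_D = 0.481.
Mass balance: Σ fᵢ·δᵢ = δ_bulk ⇒ f_B·(-16.4) + f_D·(-0.1) = -22.5 − (-18.992) = -3.508
Substitute f_D = 0.481 − f_B:
f_B·(-16.4 − -0.1) = -3.508 − 0.481×(-0.1) = -3.460
f_B = -3.460 / -16.3 = 0.2123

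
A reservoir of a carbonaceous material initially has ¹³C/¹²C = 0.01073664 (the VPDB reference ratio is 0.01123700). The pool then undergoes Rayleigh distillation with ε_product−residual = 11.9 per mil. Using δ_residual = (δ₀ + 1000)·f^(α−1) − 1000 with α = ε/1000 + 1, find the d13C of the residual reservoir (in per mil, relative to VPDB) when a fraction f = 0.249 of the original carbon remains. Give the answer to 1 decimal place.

δ₀ = (0.01073664/0.01123700 − 1)×1000 = (0.955472 − 1)×1000 = -44.528 per mil
α − 1 = ε/1000 = 0.0119
f^(α−1) = 0.249^(0.0119) = 0.983592
δ_res = (-44.528 + 1000) × 0.983592 − 1000 = 939.794 − 1000 = -60.21 per mil

-60.2 per mil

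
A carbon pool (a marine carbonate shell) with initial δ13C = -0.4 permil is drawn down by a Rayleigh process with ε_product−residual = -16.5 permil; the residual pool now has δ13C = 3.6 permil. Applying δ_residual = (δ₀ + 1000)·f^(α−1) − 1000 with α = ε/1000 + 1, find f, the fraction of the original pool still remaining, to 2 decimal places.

α − 1 = ε/1000 = -0.0165
(δ_res + 1000)/(δ₀ + 1000) = (3.6 + 1000)/(-0.4 + 1000) = 1003.6/999.6 = 1.004002
f = 1.004002^(1/-0.0165) = exp(ln(1.004002)/-0.0165) = exp(0.00399/-0.0165)
f = exp(-0.2420) = 0.7850

0.79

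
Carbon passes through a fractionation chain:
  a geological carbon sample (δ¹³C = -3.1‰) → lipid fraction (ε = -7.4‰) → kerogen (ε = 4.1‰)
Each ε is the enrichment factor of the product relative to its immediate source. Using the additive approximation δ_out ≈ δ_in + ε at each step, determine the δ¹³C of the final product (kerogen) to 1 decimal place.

-6.4‰

step 1: δ ≈ -3.1 + (-7.4) = -10.5‰
step 2: δ ≈ -10.5 + (4.1) = -6.4‰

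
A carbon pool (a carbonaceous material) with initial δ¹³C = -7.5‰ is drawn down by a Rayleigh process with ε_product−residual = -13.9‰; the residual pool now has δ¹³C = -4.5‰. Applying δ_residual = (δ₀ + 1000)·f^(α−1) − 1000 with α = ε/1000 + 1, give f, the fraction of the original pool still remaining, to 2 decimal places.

0.80

α − 1 = ε/1000 = -0.0139
(δ_res + 1000)/(δ₀ + 1000) = (-4.5 + 1000)/(-7.5 + 1000) = 995.5/992.5 = 1.003023
f = 1.003023^(1/-0.0139) = exp(ln(1.003023)/-0.0139) = exp(0.00302/-0.0139)
f = exp(-0.2171) = 0.8048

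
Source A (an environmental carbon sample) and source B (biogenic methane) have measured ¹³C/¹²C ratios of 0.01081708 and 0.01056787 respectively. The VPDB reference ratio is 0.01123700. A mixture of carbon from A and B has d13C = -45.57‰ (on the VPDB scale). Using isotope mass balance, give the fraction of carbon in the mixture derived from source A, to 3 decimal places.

0.630

δ_A = (0.01081708/0.01123700 − 1)×1000 = (0.962631 − 1)×1000 = -37.369‰
δ_B = (0.01056787/0.01123700 − 1)×1000 = (0.940453 − 1)×1000 = -59.547‰
f_A = (δ_mix − δ_B)/(δ_A − δ_B) = (-45.57 − (-59.547))/(-37.369 − (-59.547))
f_A = 13.977 / 22.178 = 0.6302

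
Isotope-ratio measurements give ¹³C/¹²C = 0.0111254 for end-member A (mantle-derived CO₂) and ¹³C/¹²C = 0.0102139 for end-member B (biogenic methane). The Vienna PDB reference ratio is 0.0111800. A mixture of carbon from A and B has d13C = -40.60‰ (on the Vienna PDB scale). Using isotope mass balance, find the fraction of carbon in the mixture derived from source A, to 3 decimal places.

δ_A = (0.0111254/0.0111800 − 1)×1000 = (0.995116 − 1)×1000 = -4.884‰
δ_B = (0.0102139/0.0111800 − 1)×1000 = (0.913587 − 1)×1000 = -86.413‰
f_A = (δ_mix − δ_B)/(δ_A − δ_B) = (-40.60 − (-86.413))/(-4.884 − (-86.413))
f_A = 45.813 / 81.530 = 0.5619

0.562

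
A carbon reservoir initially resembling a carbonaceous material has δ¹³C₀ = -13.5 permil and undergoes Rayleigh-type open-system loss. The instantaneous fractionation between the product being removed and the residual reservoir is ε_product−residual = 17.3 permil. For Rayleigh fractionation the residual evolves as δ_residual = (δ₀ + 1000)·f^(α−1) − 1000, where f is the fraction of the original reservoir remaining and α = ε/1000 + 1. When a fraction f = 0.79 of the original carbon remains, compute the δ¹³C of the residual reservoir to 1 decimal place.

-17.5 permil

Rayleigh residual: δ_res = (δ₀ + 1000)·f^(α−1) − 1000
α = ε/1000 + 1 = 1.01730, so α − 1 = 0.01730
f^(α−1) = 0.79^(0.01730) = 0.995930
δ_res = (-13.5 + 1000) × 0.995930 − 1000 = 982.485 − 1000 = -17.51 permil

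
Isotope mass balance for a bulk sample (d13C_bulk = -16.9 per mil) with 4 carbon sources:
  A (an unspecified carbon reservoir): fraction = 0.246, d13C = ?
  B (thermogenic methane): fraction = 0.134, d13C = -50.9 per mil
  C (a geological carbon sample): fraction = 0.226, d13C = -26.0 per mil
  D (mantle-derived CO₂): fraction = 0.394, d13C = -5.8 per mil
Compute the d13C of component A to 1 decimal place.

-7.8 per mil

Isotope mass balance: δ_bulk = Σ fᵢ·δᵢ.
-16.9 = 0.246×δ_A + 0.134×(-50.9) + 0.226×(-26.0) + 0.394×(-5.8)
0.246·δ_A = -16.9 − (-14.982) = -1.918
δ_A = -1.918 / 0.246 = -7.80 per mil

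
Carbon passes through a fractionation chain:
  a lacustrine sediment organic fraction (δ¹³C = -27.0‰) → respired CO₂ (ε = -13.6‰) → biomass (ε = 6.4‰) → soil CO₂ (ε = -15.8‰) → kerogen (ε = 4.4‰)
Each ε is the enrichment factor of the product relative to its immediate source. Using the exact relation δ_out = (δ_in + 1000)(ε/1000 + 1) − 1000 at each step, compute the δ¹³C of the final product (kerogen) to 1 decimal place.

-45.2‰

step 1: δ = (-27.00 + 1000)·(-13.6/1000 + 1) − 1000 = -40.23‰
step 2: δ = (-40.23 + 1000)·(6.4/1000 + 1) − 1000 = -34.09‰
step 3: δ = (-34.09 + 1000)·(-15.8/1000 + 1) − 1000 = -49.35‰
step 4: δ = (-49.35 + 1000)·(4.4/1000 + 1) − 1000 = -45.17‰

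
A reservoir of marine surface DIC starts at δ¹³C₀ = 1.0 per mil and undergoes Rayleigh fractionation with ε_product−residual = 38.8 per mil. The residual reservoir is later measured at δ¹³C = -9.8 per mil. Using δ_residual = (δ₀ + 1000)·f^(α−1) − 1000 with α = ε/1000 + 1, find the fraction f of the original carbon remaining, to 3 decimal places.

0.756

α − 1 = ε/1000 = 0.0388
(δ_res + 1000)/(δ₀ + 1000) = (-9.8 + 1000)/(1.0 + 1000) = 990.2/1001.0 = 0.989211
f = 0.989211^(1/0.0388) = exp(ln(0.989211)/0.0388) = exp(-0.01085/0.0388)
f = exp(-0.2796) = 0.7561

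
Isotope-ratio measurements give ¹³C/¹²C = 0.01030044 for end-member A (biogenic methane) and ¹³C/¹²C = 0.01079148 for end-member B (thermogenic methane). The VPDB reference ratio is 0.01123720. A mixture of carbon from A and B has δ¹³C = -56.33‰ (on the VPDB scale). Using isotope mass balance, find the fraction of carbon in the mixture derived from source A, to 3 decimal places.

δ_A = (0.01030044/0.01123720 − 1)×1000 = (0.916638 − 1)×1000 = -83.362‰
δ_B = (0.01079148/0.01123720 − 1)×1000 = (0.960335 − 1)×1000 = -39.665‰
f_A = (δ_mix − δ_B)/(δ_A − δ_B) = (-56.33 − (-39.665))/(-83.362 − (-39.665))
f_A = -16.665 / -43.698 = 0.3814

0.381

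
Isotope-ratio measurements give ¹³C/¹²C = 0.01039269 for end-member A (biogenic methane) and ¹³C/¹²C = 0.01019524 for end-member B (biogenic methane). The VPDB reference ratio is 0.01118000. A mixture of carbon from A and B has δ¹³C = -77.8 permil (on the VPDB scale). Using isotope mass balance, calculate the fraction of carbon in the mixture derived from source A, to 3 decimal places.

δ_A = (0.01039269/0.01118000 − 1)×1000 = (0.929579 − 1)×1000 = -70.421 permil
δ_B = (0.01019524/0.01118000 − 1)×1000 = (0.911918 − 1)×1000 = -88.082 permil
f_A = (δ_mix − δ_B)/(δ_A − δ_B) = (-77.8 − (-88.082))/(-70.421 − (-88.082))
f_A = 10.282 / 17.661 = 0.5822

0.582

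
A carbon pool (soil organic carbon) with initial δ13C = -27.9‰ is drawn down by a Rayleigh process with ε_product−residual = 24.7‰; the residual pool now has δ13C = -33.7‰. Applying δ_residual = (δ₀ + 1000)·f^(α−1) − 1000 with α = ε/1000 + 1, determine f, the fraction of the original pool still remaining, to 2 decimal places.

0.78

α − 1 = ε/1000 = 0.0247
(δ_res + 1000)/(δ₀ + 1000) = (-33.7 + 1000)/(-27.9 + 1000) = 966.3/972.1 = 0.994034
f = 0.994034^(1/0.0247) = exp(ln(0.994034)/0.0247) = exp(-0.00598/0.0247)
f = exp(-0.2423) = 0.7848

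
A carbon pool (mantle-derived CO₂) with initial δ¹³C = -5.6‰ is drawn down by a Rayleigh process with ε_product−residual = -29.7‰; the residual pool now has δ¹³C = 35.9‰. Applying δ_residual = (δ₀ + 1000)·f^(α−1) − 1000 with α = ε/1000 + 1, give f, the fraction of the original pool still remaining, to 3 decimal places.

0.252

α − 1 = ε/1000 = -0.0297
(δ_res + 1000)/(δ₀ + 1000) = (35.9 + 1000)/(-5.6 + 1000) = 1035.9/994.4 = 1.041734
f = 1.041734^(1/-0.0297) = exp(ln(1.041734)/-0.0297) = exp(0.04089/-0.0297)
f = exp(-1.3766) = 0.2524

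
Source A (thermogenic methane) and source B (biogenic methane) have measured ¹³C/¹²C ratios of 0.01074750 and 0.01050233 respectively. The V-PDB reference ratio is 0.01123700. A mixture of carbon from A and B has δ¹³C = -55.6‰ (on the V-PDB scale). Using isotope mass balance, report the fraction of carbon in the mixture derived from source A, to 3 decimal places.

δ_A = (0.01074750/0.01123700 − 1)×1000 = (0.956439 − 1)×1000 = -43.561‰
δ_B = (0.01050233/0.01123700 − 1)×1000 = (0.934620 − 1)×1000 = -65.380‰
f_A = (δ_mix − δ_B)/(δ_A − δ_B) = (-55.6 − (-65.380))/(-43.561 − (-65.380))
f_A = 9.780 / 21.818 = 0.4482

0.448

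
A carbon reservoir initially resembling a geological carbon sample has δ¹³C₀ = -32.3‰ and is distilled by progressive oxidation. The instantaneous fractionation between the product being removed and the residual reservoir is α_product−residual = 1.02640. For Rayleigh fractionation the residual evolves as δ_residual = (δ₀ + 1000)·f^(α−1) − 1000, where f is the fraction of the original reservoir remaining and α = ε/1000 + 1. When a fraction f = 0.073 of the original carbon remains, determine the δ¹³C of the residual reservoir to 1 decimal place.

Rayleigh residual: δ_res = (δ₀ + 1000)·f^(α−1) − 1000
α − 1 = 0.02640
f^(α−1) = 0.073^(0.02640) = 0.933237
δ_res = (-32.3 + 1000) × 0.933237 − 1000 = 903.093 − 1000 = -96.91‰

-96.9‰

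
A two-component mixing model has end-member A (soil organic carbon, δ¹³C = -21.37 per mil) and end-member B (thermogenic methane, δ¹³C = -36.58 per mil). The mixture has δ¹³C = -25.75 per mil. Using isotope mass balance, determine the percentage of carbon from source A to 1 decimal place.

δ_mix = f_A·δ_A + (1 − f_A)·δ_B  ⇒  f_A = (δ_mix − δ_B)/(δ_A − δ_B)
f_A = (-25.75 − (-36.58)) / (-21.37 − (-36.58))
f_A = 10.83 / 15.21 = 0.7120

71.2%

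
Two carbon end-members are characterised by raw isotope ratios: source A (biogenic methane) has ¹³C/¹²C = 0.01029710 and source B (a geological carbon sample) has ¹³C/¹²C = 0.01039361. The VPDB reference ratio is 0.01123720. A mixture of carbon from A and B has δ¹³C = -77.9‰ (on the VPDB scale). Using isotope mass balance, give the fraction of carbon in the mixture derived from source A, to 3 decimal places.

0.329

δ_A = (0.01029710/0.01123720 − 1)×1000 = (0.916340 − 1)×1000 = -83.660‰
δ_B = (0.01039361/0.01123720 − 1)×1000 = (0.924929 − 1)×1000 = -75.071‰
f_A = (δ_mix − δ_B)/(δ_A − δ_B) = (-77.9 − (-75.071))/(-83.660 − (-75.071))
f_A = -2.829 / -8.588 = 0.3294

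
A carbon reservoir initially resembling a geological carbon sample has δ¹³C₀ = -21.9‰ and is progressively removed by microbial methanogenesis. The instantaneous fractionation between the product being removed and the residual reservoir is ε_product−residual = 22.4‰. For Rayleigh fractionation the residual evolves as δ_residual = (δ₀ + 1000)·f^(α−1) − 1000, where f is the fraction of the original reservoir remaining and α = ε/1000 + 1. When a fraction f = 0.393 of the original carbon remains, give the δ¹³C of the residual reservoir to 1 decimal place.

Rayleigh residual: δ_res = (δ₀ + 1000)·f^(α−1) − 1000
α = ε/1000 + 1 = 1.02240, so α − 1 = 0.02240
f^(α−1) = 0.393^(0.02240) = 0.979297
δ_res = (-21.9 + 1000) × 0.979297 − 1000 = 957.850 − 1000 = -42.15‰

-42.1‰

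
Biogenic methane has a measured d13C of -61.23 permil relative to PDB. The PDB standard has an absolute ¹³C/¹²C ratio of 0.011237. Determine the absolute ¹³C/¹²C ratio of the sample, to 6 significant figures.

R_sample = R_standard × (d13C/1000 + 1)
R_sample = 0.011237 × (-61.23/1000 + 1) = 0.011237 × 0.938770
R_sample = 0.0105490

0.0105490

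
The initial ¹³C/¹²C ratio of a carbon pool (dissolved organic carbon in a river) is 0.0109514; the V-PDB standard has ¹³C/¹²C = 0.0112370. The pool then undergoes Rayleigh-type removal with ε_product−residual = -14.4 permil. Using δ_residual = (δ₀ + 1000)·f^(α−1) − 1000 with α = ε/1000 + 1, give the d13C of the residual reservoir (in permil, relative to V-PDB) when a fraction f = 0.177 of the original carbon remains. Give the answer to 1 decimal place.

-0.8 permil

δ₀ = (0.0109514/0.0112370 − 1)×1000 = (0.974584 − 1)×1000 = -25.416 permil
α − 1 = ε/1000 = -0.0144
f^(α−1) = 0.177^(-0.0144) = 1.025249
δ_res = (-25.416 + 1000) × 1.025249 − 1000 = 999.191 − 1000 = -0.81 permil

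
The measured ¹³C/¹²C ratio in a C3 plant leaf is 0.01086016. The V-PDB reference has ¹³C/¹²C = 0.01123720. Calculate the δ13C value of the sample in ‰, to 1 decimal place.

δ13C = (R_sample / R_standard − 1) × 1000
R_sample / R_standard = 0.01086016 / 0.01123720 = 0.966447
δ13C = (0.966447 − 1) × 1000 = -33.55‰

-33.6‰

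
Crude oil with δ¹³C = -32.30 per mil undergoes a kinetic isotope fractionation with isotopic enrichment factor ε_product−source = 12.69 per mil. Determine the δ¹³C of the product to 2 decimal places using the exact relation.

-20.02 per mil

To first order, δ_product ≈ δ_source + ε = -19.61 per mil.
Exactly, δ_product = (δ_source + 1000)·(ε/1000 + 1) − 1000.
δ_product = (-32.30 + 1000) × (12.69/1000 + 1) − 1000
δ_product = -20.020 per mil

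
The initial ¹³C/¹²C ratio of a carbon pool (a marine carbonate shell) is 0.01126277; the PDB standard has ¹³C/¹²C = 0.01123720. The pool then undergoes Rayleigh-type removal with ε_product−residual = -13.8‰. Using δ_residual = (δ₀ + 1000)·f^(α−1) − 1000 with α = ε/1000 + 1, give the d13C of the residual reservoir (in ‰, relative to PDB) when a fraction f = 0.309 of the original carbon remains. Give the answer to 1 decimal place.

18.7‰

δ₀ = (0.01126277/0.01123720 − 1)×1000 = (1.002275 − 1)×1000 = 2.275‰
α − 1 = ε/1000 = -0.0138
f^(α−1) = 0.309^(-0.0138) = 1.016339
δ_res = (2.275 + 1000) × 1.016339 − 1000 = 1018.652 − 1000 = 18.65‰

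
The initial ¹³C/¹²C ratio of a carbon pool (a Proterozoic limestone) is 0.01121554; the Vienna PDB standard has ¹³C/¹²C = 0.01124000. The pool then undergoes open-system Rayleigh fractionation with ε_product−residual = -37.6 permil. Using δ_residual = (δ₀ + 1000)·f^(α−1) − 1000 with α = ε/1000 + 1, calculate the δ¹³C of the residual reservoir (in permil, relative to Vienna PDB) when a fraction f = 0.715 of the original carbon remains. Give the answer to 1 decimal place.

δ₀ = (0.01121554/0.01124000 − 1)×1000 = (0.997824 − 1)×1000 = -2.176 permil
α − 1 = ε/1000 = -0.0376
f^(α−1) = 0.715^(-0.0376) = 1.012694
δ_res = (-2.176 + 1000) × 1.012694 − 1000 = 1010.490 − 1000 = 10.49 permil

10.5 permil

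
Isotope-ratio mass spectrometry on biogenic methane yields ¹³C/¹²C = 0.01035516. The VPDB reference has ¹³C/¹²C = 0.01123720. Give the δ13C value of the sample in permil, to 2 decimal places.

-78.49 permil

δ13C = (R_sample / R_standard − 1) × 1000
R_sample / R_standard = 0.01035516 / 0.01123720 = 0.921507
δ13C = (0.921507 − 1) × 1000 = -78.493 permil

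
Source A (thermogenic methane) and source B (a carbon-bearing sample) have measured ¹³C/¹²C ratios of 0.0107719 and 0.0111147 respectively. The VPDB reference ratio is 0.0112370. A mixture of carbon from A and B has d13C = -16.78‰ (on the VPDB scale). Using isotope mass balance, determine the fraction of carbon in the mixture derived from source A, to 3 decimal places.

0.193

δ_A = (0.0107719/0.0112370 − 1)×1000 = (0.958610 − 1)×1000 = -41.390‰
δ_B = (0.0111147/0.0112370 − 1)×1000 = (0.989116 − 1)×1000 = -10.884‰
f_A = (δ_mix − δ_B)/(δ_A − δ_B) = (-16.78 − (-10.884))/(-41.390 − (-10.884))
f_A = -5.896 / -30.506 = 0.1933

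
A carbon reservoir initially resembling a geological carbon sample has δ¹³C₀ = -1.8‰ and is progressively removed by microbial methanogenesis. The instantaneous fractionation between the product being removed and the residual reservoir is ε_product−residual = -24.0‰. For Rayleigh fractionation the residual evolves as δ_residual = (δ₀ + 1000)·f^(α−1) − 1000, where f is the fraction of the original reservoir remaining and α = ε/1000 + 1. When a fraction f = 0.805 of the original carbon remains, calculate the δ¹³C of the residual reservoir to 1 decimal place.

Rayleigh residual: δ_res = (δ₀ + 1000)·f^(α−1) − 1000
α = ε/1000 + 1 = 0.97600, so α − 1 = -0.02400
f^(α−1) = 0.805^(-0.02400) = 1.005219
δ_res = (-1.8 + 1000) × 1.005219 − 1000 = 1003.410 − 1000 = 3.41‰

3.4‰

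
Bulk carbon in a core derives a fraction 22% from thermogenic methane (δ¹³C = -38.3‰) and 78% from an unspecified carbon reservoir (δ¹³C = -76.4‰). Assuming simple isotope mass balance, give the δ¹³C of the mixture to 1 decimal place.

-68.0‰

δ_mix = f_A·δ_A + f_B·δ_B
δ_mix = 0.22 × (-38.3) + 0.78 × (-76.4)
δ_mix = -8.43 + -59.59 = -68.02‰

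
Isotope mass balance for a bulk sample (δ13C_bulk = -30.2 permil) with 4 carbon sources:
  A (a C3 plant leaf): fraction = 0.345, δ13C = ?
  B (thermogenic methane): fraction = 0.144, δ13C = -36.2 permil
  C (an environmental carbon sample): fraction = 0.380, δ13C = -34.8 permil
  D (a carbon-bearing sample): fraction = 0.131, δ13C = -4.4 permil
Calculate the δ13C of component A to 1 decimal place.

-32.4 permil

Isotope mass balance: δ_bulk = Σ fᵢ·δᵢ.
-30.2 = 0.345×δ_A + 0.144×(-36.2) + 0.380×(-34.8) + 0.131×(-4.4)
0.345·δ_A = -30.2 − (-19.013) = -11.187
δ_A = -11.187 / 0.345 = -32.43 permil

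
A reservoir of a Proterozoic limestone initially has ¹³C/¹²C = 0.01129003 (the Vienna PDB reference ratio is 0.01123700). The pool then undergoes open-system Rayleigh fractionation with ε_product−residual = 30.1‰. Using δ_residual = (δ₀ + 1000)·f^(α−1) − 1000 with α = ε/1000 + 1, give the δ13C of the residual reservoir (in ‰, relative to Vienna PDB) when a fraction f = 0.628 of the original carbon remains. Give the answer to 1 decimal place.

-9.3‰

δ₀ = (0.01129003/0.01123700 − 1)×1000 = (1.004719 − 1)×1000 = 4.719‰
α − 1 = ε/1000 = 0.0301
f^(α−1) = 0.628^(0.0301) = 0.986095
δ_res = (4.719 + 1000) × 0.986095 − 1000 = 990.748 − 1000 = -9.25‰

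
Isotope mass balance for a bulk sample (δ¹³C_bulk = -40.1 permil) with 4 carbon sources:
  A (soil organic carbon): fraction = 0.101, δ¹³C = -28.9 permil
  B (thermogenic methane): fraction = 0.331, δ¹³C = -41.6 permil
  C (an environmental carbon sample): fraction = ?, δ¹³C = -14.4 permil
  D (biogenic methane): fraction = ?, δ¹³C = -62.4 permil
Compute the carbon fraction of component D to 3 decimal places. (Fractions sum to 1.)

0.317

Let f_D and f_C be the unknown fractions; fractions sum to 1 so f_D + f_C = 0.568.
Mass balance: Σ fᵢ·δᵢ = δ_bulk ⇒ f_D·(-62.4) + f_C·(-14.4) = -40.1 − (-16.689) = -23.412
Substitute f_C = 0.568 − f_D:
f_D·(-62.4 − -14.4) = -23.412 − 0.568×(-14.4) = -15.232
f_D = -15.232 / -48.0 = 0.3173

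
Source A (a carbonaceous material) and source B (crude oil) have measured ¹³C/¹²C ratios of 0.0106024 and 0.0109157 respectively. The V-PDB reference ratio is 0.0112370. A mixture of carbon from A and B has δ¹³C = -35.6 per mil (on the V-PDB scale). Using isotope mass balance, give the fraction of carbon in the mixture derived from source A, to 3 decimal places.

0.251

δ_A = (0.0106024/0.0112370 − 1)×1000 = (0.943526 − 1)×1000 = -56.474 per mil
δ_B = (0.0109157/0.0112370 − 1)×1000 = (0.971407 − 1)×1000 = -28.593 per mil
f_A = (δ_mix − δ_B)/(δ_A − δ_B) = (-35.6 − (-28.593))/(-56.474 − (-28.593))
f_A = -7.007 / -27.881 = 0.2513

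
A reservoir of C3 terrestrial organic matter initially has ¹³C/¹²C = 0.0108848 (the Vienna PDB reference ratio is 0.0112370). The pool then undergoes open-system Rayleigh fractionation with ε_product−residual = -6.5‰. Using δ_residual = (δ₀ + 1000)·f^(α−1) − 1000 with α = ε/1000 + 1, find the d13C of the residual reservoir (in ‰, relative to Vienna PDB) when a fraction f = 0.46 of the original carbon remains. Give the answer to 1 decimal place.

δ₀ = (0.0108848/0.0112370 − 1)×1000 = (0.968657 − 1)×1000 = -31.343‰
α − 1 = ε/1000 = -0.0065
f^(α−1) = 0.46^(-0.0065) = 1.005060
δ_res = (-31.343 + 1000) × 1.005060 − 1000 = 973.559 − 1000 = -26.44‰

-26.4‰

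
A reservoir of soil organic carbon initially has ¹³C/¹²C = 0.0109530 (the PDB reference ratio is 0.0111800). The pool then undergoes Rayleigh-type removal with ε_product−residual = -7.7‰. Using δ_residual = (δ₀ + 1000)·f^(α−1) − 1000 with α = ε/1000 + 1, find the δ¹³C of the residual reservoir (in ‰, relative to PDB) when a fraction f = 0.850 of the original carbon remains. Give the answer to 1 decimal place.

δ₀ = (0.0109530/0.0111800 − 1)×1000 = (0.979696 − 1)×1000 = -20.304‰
α − 1 = ε/1000 = -0.0077
f^(α−1) = 0.850^(-0.0077) = 1.001252
δ_res = (-20.304 + 1000) × 1.001252 − 1000 = 980.923 − 1000 = -19.08‰

-19.1‰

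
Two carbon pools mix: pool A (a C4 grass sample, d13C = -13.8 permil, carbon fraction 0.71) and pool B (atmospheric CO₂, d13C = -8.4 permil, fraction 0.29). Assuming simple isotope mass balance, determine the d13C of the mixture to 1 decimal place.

δ_mix = f_A·δ_A + f_B·δ_B
δ_mix = 0.71 × (-13.8) + 0.29 × (-8.4)
δ_mix = -9.80 + -2.44 = -12.23 permil

-12.2 permil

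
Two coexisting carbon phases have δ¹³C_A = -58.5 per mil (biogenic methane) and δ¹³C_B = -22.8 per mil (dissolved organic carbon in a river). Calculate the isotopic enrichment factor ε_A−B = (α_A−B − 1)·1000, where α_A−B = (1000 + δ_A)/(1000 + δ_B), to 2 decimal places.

-36.53 per mil

α_A−B = (1000 + -58.5) / (1000 + -22.8) = 941.5 / 977.2 = 0.963467
ε_A−B = (0.963467 − 1) × 1000 = -36.533 per mil
(The approximation ε ≈ δ_A − δ_B would give -35.7 per mil.)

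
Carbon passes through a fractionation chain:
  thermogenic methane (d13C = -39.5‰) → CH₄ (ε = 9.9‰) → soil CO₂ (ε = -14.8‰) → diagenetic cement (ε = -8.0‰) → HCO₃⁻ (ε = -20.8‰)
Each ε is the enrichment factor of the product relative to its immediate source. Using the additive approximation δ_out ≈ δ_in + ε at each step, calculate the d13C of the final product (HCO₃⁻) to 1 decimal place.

-73.2‰

step 1: δ ≈ -39.5 + (9.9) = -29.6‰
step 2: δ ≈ -29.6 + (-14.8) = -44.4‰
step 3: δ ≈ -44.4 + (-8.0) = -52.4‰
step 4: δ ≈ -52.4 + (-20.8) = -73.2‰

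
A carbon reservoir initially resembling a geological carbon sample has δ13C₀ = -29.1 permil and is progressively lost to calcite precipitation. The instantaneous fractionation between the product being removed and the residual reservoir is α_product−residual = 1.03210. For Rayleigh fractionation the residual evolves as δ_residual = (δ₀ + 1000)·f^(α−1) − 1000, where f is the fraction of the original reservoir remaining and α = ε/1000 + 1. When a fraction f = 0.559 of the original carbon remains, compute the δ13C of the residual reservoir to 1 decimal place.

Rayleigh residual: δ_res = (δ₀ + 1000)·f^(α−1) − 1000
α − 1 = 0.03210
f^(α−1) = 0.559^(0.03210) = 0.981504
δ_res = (-29.1 + 1000) × 0.981504 − 1000 = 952.942 − 1000 = -47.06 permil

-47.1 permil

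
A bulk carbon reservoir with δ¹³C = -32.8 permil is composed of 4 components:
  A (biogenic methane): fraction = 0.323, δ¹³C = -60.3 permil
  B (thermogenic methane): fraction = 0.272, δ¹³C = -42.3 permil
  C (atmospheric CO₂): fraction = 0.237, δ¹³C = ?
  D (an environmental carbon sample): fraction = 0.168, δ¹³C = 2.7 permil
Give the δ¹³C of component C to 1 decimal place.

-9.6 permil

Isotope mass balance: δ_bulk = Σ fᵢ·δᵢ.
-32.8 = 0.323×(-60.3) + 0.272×(-42.3) + 0.237×δ_C + 0.168×(2.7)
0.237·δ_C = -32.8 − (-30.529) = -2.271
δ_C = -2.271 / 0.237 = -9.58 permil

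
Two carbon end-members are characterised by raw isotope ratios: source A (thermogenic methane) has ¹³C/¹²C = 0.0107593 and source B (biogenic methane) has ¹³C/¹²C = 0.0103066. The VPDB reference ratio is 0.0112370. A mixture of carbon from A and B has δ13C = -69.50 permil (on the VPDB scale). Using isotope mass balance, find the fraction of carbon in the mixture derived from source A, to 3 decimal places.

δ_A = (0.0107593/0.0112370 − 1)×1000 = (0.957489 − 1)×1000 = -42.511 permil
δ_B = (0.0103066/0.0112370 − 1)×1000 = (0.917202 − 1)×1000 = -82.798 permil
f_A = (δ_mix − δ_B)/(δ_A − δ_B) = (-69.50 − (-82.798))/(-42.511 − (-82.798))
f_A = 13.298 / 40.287 = 0.3301

0.330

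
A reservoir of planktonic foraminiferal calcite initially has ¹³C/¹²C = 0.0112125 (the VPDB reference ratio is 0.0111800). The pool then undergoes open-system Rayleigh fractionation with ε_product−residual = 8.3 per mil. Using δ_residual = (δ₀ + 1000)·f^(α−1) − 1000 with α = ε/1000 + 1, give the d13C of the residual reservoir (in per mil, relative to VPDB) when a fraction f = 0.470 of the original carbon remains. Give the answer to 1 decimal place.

-3.4 per mil

δ₀ = (0.0112125/0.0111800 − 1)×1000 = (1.002907 − 1)×1000 = 2.907 per mil
α − 1 = ε/1000 = 0.0083
f^(α−1) = 0.470^(0.0083) = 0.993753
δ_res = (2.907 + 1000) × 0.993753 − 1000 = 996.642 − 1000 = -3.36 per mil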